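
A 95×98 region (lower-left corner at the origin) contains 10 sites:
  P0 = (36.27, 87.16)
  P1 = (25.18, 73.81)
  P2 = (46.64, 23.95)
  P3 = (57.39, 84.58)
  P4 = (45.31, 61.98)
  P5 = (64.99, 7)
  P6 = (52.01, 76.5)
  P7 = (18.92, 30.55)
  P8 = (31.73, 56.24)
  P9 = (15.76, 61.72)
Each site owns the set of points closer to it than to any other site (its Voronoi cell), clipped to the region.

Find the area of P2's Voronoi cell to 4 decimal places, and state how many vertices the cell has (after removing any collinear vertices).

1. box [0,95]×[0,98]: [(0, 0) (95, 0) (95, 98) (0, 98)]
2. ⊥bis P2·P0 via (41.455,55.555): [(0, 48.754) (0, 0) (95, 0) (95, 64.3394)]  |A|=5371.9384
3. ⊥bis P2·P1 via (35.91,48.88): [(57.5557, 58.1964) (0, 33.4242) (0, 0) (95, 0) (95, 64.3394)]  |A|=4930.777
4. ⊥bis P2·P3 via (52.015,54.265): [(49.4699, 54.7163) (0, 33.4242) (0, 0) (95, 0) (95, 46.6435)]  |A|=4487.6095
5. ⊥bis P2·P4 via (45.975,42.965): [(20.0615, 42.0587) (0, 33.4242) (0, 0) (95, 0) (95, 44.6795)]  |A|=4007.1676
6. ⊥bis P2·P5 via (55.815,15.475): [(82.3838, 44.2383) (20.0615, 42.0587) (0, 33.4242) (0, 0) (41.5207, 0)]  |A|=2542.4075
7. ⊥bis P2·P6 via (49.325,50.225): [(82.3838, 44.2383) (20.0615, 42.0587) (0, 33.4242) (0, 0) (41.5207, 0)]  |A|=2542.4075
8. ⊥bis P2·P7 via (32.78,27.25): [(82.3838, 44.2383) (36.4423, 42.6316) (26.2919, 0) (41.5207, 0)]  |A|=1307.9738
9. ⊥bis P2·P8 via (39.185,40.095): [(82.3838, 44.2383) (45.3534, 42.9433) (35.4249, 38.3588) (26.2919, 0) (41.5207, 0)]  |A|=1289.0946
10. ⊥bis P2·P9 via (31.2,42.835): [(82.3838, 44.2383) (45.3534, 42.9433) (35.4249, 38.3588) (26.2919, 0) (41.5207, 0)]  |A|=1289.0946
11. canonical 5-gon: [(82.3838, 44.2383) (45.3534, 42.9433) (35.4249, 38.3588) (26.2919, 0) (41.5207, 0)]
12. shoelace: 1289.0946

Area of P2's cell: 1289.0946 (5 vertices)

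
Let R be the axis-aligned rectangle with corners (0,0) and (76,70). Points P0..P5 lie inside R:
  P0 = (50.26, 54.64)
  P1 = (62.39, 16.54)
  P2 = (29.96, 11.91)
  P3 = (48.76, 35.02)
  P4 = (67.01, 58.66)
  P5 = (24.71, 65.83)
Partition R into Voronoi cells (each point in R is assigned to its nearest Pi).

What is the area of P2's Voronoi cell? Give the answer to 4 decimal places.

1. box [0,76]×[0,70]: [(0, 0) (76, 0) (76, 70) (0, 70)]
2. ⊥bis P2·P0 via (40.11,33.275): [(0, 52.3303) (0, 0) (76, 0) (76, 16.2245)]  |A|=2605.0832
3. ⊥bis P2·P1 via (46.175,14.225): [(43.6987, 31.5701) (0, 52.3303) (0, 0) (48.2059, 0)]  |A|=1904.3146
4. ⊥bis P2·P3 via (39.36,23.465): [(45.578, 18.4067) (9.3199, 47.9026) (0, 52.3303) (0, 0) (48.2059, 0)]  |A|=1693.3902
5. ⊥bis P2·P4 via (48.485,35.285): [(45.578, 18.4067) (9.3199, 47.9026) (0, 52.3303) (0, 0) (48.2059, 0)]  |A|=1693.3902
6. ⊥bis P2·P5 via (27.335,38.87): [(45.578, 18.4067) (21.1621, 38.269) (0, 36.2085) (0, 0) (48.2059, 0)]  |A|=1504.1285
7. canonical 5-gon: [(45.578, 18.4067) (21.1621, 38.269) (0, 36.2085) (0, 0) (48.2059, 0)]
8. shoelace: 1504.1285

Area of P2's cell: 1504.1285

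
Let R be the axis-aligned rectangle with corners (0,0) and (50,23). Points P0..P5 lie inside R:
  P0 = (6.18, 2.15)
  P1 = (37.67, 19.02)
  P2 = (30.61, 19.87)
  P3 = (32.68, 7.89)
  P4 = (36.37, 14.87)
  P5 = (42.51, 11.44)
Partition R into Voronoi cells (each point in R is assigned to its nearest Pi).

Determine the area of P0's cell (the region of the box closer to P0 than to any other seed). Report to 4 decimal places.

Area of P0's cell: 381.1187

1. box [0,50]×[0,23]: [(0, 0) (50, 0) (50, 23) (0, 23)]
2. ⊥bis P0·P1 via (21.925,10.585): [(0, 0) (27.5957, 0) (15.274, 23) (0, 23)]  |A|=493.0007
3. ⊥bis P0·P2 via (18.395,11.01): [(0, 0) (26.381, 0) (9.6982, 23) (0, 23)]  |A|=414.9104
4. ⊥bis P0·P3 via (19.43,5.02): [(0, 0) (20.5174, 0) (18.0208, 11.5259) (9.6982, 23) (0, 23)]  |A|=381.1187
5. ⊥bis P0·P4 via (21.275,8.51): [(0, 0) (20.5174, 0) (18.0208, 11.5259) (9.6982, 23) (0, 23)]  |A|=381.1187
6. ⊥bis P0·P5 via (24.345,6.795): [(0, 0) (20.5174, 0) (18.0208, 11.5259) (9.6982, 23) (0, 23)]  |A|=381.1187
7. canonical 5-gon: [(0, 0) (20.5174, 0) (18.0208, 11.5259) (9.6982, 23) (0, 23)]
8. shoelace: 381.1187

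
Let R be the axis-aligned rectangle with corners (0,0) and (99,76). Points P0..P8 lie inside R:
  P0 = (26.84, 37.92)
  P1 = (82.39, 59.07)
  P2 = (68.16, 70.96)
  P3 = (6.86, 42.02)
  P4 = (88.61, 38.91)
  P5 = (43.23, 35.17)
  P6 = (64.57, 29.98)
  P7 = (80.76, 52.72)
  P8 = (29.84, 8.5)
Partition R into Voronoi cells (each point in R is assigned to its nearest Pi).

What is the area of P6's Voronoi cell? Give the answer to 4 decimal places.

1. box [0,99]×[0,76]: [(0, 0) (99, 0) (99, 76) (0, 76)]
2. ⊥bis P6·P0 via (45.705,33.95): [(38.5605, 0) (99, 0) (99, 76) (54.5541, 76)]  |A|=3985.6458
3. ⊥bis P6·P1 via (73.48,44.525): [(50.848, 58.3889) (38.5605, 0) (99, 0) (99, 28.8919)]  |A|=2460.1021
4. ⊥bis P6·P2 via (66.365,50.47): [(63.343, 50.7347) (49.4926, 51.9481) (38.5605, 0) (99, 0) (99, 28.8919)]  |A|=2414.6754
5. ⊥bis P6·P3 via (35.715,36): [(63.343, 50.7347) (49.4926, 51.9481) (38.5605, 0) (99, 0) (99, 28.8919)]  |A|=2414.6754
6. ⊥bis P6·P4 via (76.59,34.445): [(72.6588, 45.0281) (63.343, 50.7347) (49.4926, 51.9481) (38.5605, 0) (89.3851, 0)]  |A|=1817.6805
7. ⊥bis P6·P5 via (53.9,32.575): [(72.6588, 45.0281) (63.343, 50.7347) (58.4214, 51.1659) (45.9776, 0) (89.3851, 0)]  |A|=1391.7353
8. ⊥bis P6·P7 via (72.665,41.35): [(74.5141, 40.0335) (58.9419, 51.1203) (58.4214, 51.1659) (45.9776, 0) (89.3851, 0)]  |A|=1352.3703
9. ⊥bis P6·P8 via (47.205,19.24): [(74.5141, 40.0335) (58.9419, 51.1203) (58.4214, 51.1659) (49.6826, 15.2341) (59.1047, 0) (89.3851, 0)]  |A|=1252.3808
10. canonical 6-gon: [(74.5141, 40.0335) (58.9419, 51.1203) (58.4214, 51.1659) (49.6826, 15.2341) (59.1047, 0) (89.3851, 0)]
11. shoelace: 1252.3808

Area of P6's cell: 1252.3808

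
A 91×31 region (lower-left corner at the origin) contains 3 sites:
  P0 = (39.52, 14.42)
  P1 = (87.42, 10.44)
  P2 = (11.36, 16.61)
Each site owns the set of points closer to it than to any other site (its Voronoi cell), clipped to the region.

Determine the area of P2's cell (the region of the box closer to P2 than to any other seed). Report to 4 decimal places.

Area of P2's cell: 788.6038

1. box [0,91]×[0,31]: [(0, 0) (91, 0) (91, 31) (0, 31)]
2. ⊥bis P2·P0 via (25.44,15.515): [(0, 0) (24.2334, 0) (26.6443, 31) (0, 31)]  |A|=788.6038
3. ⊥bis P2·P1 via (49.39,13.525): [(0, 0) (24.2334, 0) (26.6443, 31) (0, 31)]  |A|=788.6038
4. canonical 4-gon: [(0, 0) (24.2334, 0) (26.6443, 31) (0, 31)]
5. shoelace: 788.6038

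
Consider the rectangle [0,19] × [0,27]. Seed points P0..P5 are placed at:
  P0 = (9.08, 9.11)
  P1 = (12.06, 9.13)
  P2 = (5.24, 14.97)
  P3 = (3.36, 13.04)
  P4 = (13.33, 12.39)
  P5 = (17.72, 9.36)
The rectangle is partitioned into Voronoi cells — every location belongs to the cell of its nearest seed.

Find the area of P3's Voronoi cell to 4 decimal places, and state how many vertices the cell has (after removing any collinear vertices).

Area of P3's cell: 53.8207 (3 vertices)

1. box [0,19]×[0,27]: [(0, 0) (19, 0) (19, 27) (0, 27)]
2. ⊥bis P3·P0 via (6.22,11.075): [(0, 2.022) (17.1615, 27) (0, 27)]  |A|=214.3299
3. ⊥bis P3·P1 via (7.71,11.085): [(0, 2.022) (10.5149, 17.3261) (14.8626, 27) (0, 27)]  |A|=203.2104
4. ⊥bis P3·P2 via (4.3,14.005): [(0, 18.1936) (0, 2.022) (6.6562, 11.7099)]  |A|=53.8207
5. ⊥bis P3·P4 via (8.345,12.715): [(0, 18.1936) (0, 2.022) (6.6562, 11.7099)]  |A|=53.8207
6. ⊥bis P3·P5 via (10.54,11.2): [(0, 18.1936) (0, 2.022) (6.6562, 11.7099)]  |A|=53.8207
7. canonical 3-gon: [(0, 18.1936) (0, 2.022) (6.6562, 11.7099)]
8. shoelace: 53.8207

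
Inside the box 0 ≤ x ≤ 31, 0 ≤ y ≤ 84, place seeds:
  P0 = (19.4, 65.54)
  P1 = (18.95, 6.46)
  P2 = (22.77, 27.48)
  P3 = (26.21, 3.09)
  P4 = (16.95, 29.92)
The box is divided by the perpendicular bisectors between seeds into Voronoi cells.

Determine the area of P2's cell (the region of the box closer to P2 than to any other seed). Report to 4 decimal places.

1. box [0,31]×[0,84]: [(0, 0) (31, 0) (31, 84) (0, 84)]
2. ⊥bis P2·P0 via (21.085,46.51): [(0, 44.643) (0, 0) (31, 0) (31, 47.3879)]  |A|=1426.4799
3. ⊥bis P2·P1 via (20.86,16.97): [(0, 44.643) (0, 20.7609) (31, 15.1272) (31, 47.3879)]  |A|=870.2133
4. ⊥bis P2·P3 via (24.49,15.285): [(0, 44.643) (0, 20.7609) (27.6666, 15.733) (31, 16.2032) (31, 47.3879)]  |A|=868.42
5. ⊥bis P2·P4 via (19.86,28.7): [(27.5674, 47.084) (15.3612, 17.9693) (27.6666, 15.733) (31, 16.2032) (31, 47.3879)]  |A|=298.5805
6. canonical 5-gon: [(27.5674, 47.084) (15.3612, 17.9693) (27.6666, 15.733) (31, 16.2032) (31, 47.3879)]
7. shoelace: 298.5805

Area of P2's cell: 298.5805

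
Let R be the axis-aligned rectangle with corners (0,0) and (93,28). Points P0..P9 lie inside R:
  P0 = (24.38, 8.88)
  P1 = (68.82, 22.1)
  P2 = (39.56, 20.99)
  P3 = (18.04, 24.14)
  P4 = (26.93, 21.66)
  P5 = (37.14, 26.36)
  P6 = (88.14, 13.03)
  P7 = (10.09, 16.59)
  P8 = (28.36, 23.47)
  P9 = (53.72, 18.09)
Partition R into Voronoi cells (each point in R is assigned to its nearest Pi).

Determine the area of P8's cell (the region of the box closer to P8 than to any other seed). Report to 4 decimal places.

Area of P8's cell: 56.5178

1. box [0,93]×[0,28]: [(0, 0) (93, 0) (93, 28) (0, 28)]
2. ⊥bis P8·P0 via (26.37,16.175): [(0, 23.3685) (85.6648, 0) (93, 0) (93, 28) (0, 28)]  |A|=1603.0729
3. ⊥bis P8·P1 via (48.59,22.785): [(0, 23.3685) (48.1649, 10.2296) (48.7666, 28) (0, 28)]  |A|=544.8399
4. ⊥bis P8·P2 via (33.96,22.23): [(0, 23.3685) (32.2633, 14.5674) (35.2376, 28) (0, 28)]  |A|=311.3813
5. ⊥bis P8·P3 via (23.2,23.805): [(22.7684, 17.1575) (32.2633, 14.5674) (35.2376, 28) (23.4723, 28)]  |A|=131.4051
6. ⊥bis P8·P4 via (27.645,22.565): [(23.3403, 25.966) (33.0829, 18.2688) (35.2376, 28) (23.4723, 28)]  |A|=67.662
7. ⊥bis P8·P5 via (32.75,24.915): [(23.3403, 25.966) (33.0829, 18.2688) (33.8288, 21.6375) (31.7346, 28) (23.4723, 28)]  |A|=56.5178
8. ⊥bis P8·P6 via (58.25,18.25): [(23.3403, 25.966) (33.0829, 18.2688) (33.8288, 21.6375) (31.7346, 28) (23.4723, 28)]  |A|=56.5178
9. ⊥bis P8·P7 via (19.225,20.03): [(23.3403, 25.966) (33.0829, 18.2688) (33.8288, 21.6375) (31.7346, 28) (23.4723, 28)]  |A|=56.5178
10. ⊥bis P8·P9 via (41.04,20.78): [(23.3403, 25.966) (33.0829, 18.2688) (33.8288, 21.6375) (31.7346, 28) (23.4723, 28)]  |A|=56.5178
11. canonical 5-gon: [(23.3403, 25.966) (33.0829, 18.2688) (33.8288, 21.6375) (31.7346, 28) (23.4723, 28)]
12. shoelace: 56.5178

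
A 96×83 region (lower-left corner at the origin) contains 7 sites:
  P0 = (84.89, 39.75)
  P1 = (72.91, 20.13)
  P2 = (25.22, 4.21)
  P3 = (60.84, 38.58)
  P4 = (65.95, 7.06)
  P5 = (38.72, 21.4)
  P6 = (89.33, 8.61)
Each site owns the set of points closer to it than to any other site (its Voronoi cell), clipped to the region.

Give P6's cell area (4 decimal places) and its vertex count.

Area of P6's cell: 371.0278 (5 vertices)

1. box [0,96]×[0,83]: [(0, 0) (96, 0) (96, 83) (0, 83)]
2. ⊥bis P6·P0 via (87.11,24.18): [(0, 11.7597) (0, 0) (96, 0) (96, 25.4476)]  |A|=1785.9477
3. ⊥bis P6·P1 via (81.12,14.37): [(88.1017, 24.3214) (71.0382, 0) (96, 0) (96, 25.4476)]  |A|=404.0481
4. ⊥bis P6·P2 via (57.275,6.41): [(88.1017, 24.3214) (71.0382, 0) (96, 0) (96, 25.4476)]  |A|=404.0481
5. ⊥bis P6·P3 via (75.085,23.595): [(88.1017, 24.3214) (71.0382, 0) (96, 0) (96, 25.4476)]  |A|=404.0481
6. ⊥bis P6·P4 via (77.64,7.835): [(88.1017, 24.3214) (77.5446, 9.2738) (78.1594, 0) (96, 0) (96, 25.4476)]  |A|=371.0278
7. ⊥bis P6·P5 via (64.025,15.005): [(88.1017, 24.3214) (77.5446, 9.2738) (78.1594, 0) (96, 0) (96, 25.4476)]  |A|=371.0278
8. canonical 5-gon: [(88.1017, 24.3214) (77.5446, 9.2738) (78.1594, 0) (96, 0) (96, 25.4476)]
9. shoelace: 371.0278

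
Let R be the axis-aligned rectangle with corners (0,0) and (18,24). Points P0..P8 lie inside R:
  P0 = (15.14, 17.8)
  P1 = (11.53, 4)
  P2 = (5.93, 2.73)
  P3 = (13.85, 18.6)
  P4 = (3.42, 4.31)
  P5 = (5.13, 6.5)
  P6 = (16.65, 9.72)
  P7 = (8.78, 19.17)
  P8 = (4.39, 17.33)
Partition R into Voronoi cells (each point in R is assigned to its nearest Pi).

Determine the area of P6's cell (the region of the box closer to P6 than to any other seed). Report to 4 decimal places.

Area of P6's cell: 51.5094

1. box [0,18]×[0,24]: [(0, 0) (18, 0) (18, 24) (0, 24)]
2. ⊥bis P6·P0 via (15.895,13.76): [(0, 10.7895) (0, 0) (18, 0) (18, 14.1534)]  |A|=224.4862
3. ⊥bis P6·P1 via (14.09,6.86): [(8.0246, 12.2892) (18, 3.3601) (18, 14.1534)]  |A|=53.8335
4. ⊥bis P6·P2 via (11.29,6.225): [(8.0246, 12.2892) (18, 3.3601) (18, 14.1534)]  |A|=53.8335
5. ⊥bis P6·P3 via (15.25,14.16): [(11.197, 12.882) (8.3612, 11.9879) (18, 3.3601) (18, 14.1534)]  |A|=53.2557
6. ⊥bis P6·P4 via (10.035,7.015): [(11.197, 12.882) (8.3612, 11.9879) (18, 3.3601) (18, 14.1534)]  |A|=53.2557
7. ⊥bis P6·P5 via (10.89,8.11): [(11.197, 12.882) (9.6891, 12.4065) (10.2882, 10.263) (18, 3.3601) (18, 14.1534)]  |A|=51.7072
8. ⊥bis P6·P7 via (12.715,14.445): [(11.197, 12.882) (10.6196, 12.7) (9.7982, 12.0159) (10.2882, 10.263) (18, 3.3601) (18, 14.1534)]  |A|=51.5094
9. ⊥bis P6·P8 via (10.52,13.525): [(11.197, 12.882) (10.6196, 12.7) (9.7982, 12.0159) (10.2882, 10.263) (18, 3.3601) (18, 14.1534)]  |A|=51.5094
10. canonical 6-gon: [(11.197, 12.882) (10.6196, 12.7) (9.7982, 12.0159) (10.2882, 10.263) (18, 3.3601) (18, 14.1534)]
11. shoelace: 51.5094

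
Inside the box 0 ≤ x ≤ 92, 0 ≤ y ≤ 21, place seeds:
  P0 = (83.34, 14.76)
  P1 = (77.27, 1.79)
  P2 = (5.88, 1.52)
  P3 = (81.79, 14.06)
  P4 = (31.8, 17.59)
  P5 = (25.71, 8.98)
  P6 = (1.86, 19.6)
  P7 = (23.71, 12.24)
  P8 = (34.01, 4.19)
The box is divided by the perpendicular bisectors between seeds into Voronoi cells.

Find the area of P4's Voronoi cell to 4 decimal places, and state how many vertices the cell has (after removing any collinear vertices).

Area of P4's cell: 252.0769 (6 vertices)

1. box [0,92]×[0,21]: [(0, 0) (92, 0) (92, 21) (0, 21)]
2. ⊥bis P4·P0 via (57.57,16.175): [(0, 0) (56.6819, 0) (57.8349, 21) (0, 21)]  |A|=1202.4262
3. ⊥bis P4·P1 via (54.535,9.69): [(0, 0) (51.1679, 0) (57.7167, 18.8464) (57.8349, 21) (0, 21)]  |A|=1150.4672
4. ⊥bis P4·P2 via (18.84,9.555): [(24.764, 0) (51.1679, 0) (57.7167, 18.8464) (57.8349, 21) (11.7443, 21)]  |A|=767.1308
5. ⊥bis P4·P3 via (56.795,15.825): [(24.764, 0) (51.1679, 0) (56.8277, 16.288) (57.1604, 21) (11.7443, 21)]  |A|=764.7357
6. ⊥bis P4·P5 via (28.755,13.285): [(47.5372, 0) (51.1679, 0) (56.8277, 16.288) (57.1604, 21) (17.8476, 21)]  |A|=461.5314
7. ⊥bis P4·P6 via (16.83,18.595): [(47.5372, 0) (51.1679, 0) (56.8277, 16.288) (57.1604, 21) (17.8476, 21)]  |A|=461.5314
8. ⊥bis P4·P7 via (27.755,14.915): [(28.9014, 13.1814) (47.5372, 0) (51.1679, 0) (56.8277, 16.288) (57.1604, 21) (23.7309, 21)]  |A|=438.5317
9. ⊥bis P4·P8 via (32.905,10.89): [(28.9014, 13.1814) (32.2855, 10.7878) (56.2923, 14.7472) (56.8277, 16.288) (57.1604, 21) (23.7309, 21)]  |A|=252.0769
10. canonical 6-gon: [(28.9014, 13.1814) (32.2855, 10.7878) (56.2923, 14.7472) (56.8277, 16.288) (57.1604, 21) (23.7309, 21)]
11. shoelace: 252.0769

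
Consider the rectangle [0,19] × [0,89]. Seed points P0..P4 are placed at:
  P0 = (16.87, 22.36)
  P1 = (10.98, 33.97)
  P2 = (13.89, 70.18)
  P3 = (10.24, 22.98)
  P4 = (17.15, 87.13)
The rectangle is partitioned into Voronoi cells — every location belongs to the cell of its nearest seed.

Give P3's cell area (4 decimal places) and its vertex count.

1. box [0,19]×[0,89]: [(0, 0) (19, 0) (19, 89) (0, 89)]
2. ⊥bis P3·P0 via (13.555,22.67): [(0, 0) (11.435, 0) (19, 80.8964) (19, 89) (0, 89)]  |A|=1385.0107
3. ⊥bis P3·P1 via (10.61,28.475): [(0, 29.1894) (0, 0) (11.435, 0) (14.076, 28.2416)]  |A|=366.9074
4. ⊥bis P3·P2 via (12.065,46.58): [(0, 29.1894) (0, 0) (11.435, 0) (14.076, 28.2416)]  |A|=366.9074
5. ⊥bis P3·P4 via (13.695,55.055): [(0, 29.1894) (0, 0) (11.435, 0) (14.076, 28.2416)]  |A|=366.9074
6. canonical 4-gon: [(0, 29.1894) (0, 0) (11.435, 0) (14.076, 28.2416)]
7. shoelace: 366.9074

Area of P3's cell: 366.9074 (4 vertices)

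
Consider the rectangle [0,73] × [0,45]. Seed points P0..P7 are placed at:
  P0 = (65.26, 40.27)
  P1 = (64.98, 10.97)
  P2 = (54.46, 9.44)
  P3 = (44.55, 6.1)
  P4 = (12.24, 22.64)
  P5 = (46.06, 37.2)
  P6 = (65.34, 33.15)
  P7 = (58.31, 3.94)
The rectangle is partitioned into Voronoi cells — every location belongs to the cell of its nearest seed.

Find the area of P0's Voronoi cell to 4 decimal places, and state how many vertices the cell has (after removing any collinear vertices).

Area of P0's cell: 146.7124 (4 vertices)

1. box [0,73]×[0,45]: [(0, 0) (73, 0) (73, 45) (0, 45)]
2. ⊥bis P0·P1 via (65.12,25.62): [(0, 26.2423) (73, 25.5447) (73, 45) (0, 45)]  |A|=1394.7744
3. ⊥bis P0·P2 via (59.86,24.855): [(57.4674, 25.6931) (73, 25.5447) (73, 45) (2.3535, 45)]  |A|=833.0768
4. ⊥bis P0·P3 via (54.905,23.185): [(41.5897, 31.2552) (57.4674, 25.6931) (73, 25.5447) (73, 45) (18.9118, 45)]  |A|=719.2815
5. ⊥bis P0·P4 via (38.75,31.455): [(38.1164, 33.3603) (41.5897, 31.2552) (57.4674, 25.6931) (73, 25.5447) (73, 45) (34.2461, 45)]  |A|=630.0387
6. ⊥bis P0·P5 via (55.66,38.735): [(57.7458, 25.6905) (73, 25.5447) (73, 45) (54.6583, 45)]  |A|=325.4731
7. ⊥bis P0·P6 via (65.3,36.71): [(56.0005, 36.6055) (73, 36.7965) (73, 45) (54.6583, 45)]  |A|=146.7124
8. ⊥bis P0·P7 via (61.785,22.105): [(56.0005, 36.6055) (73, 36.7965) (73, 45) (54.6583, 45)]  |A|=146.7124
9. canonical 4-gon: [(56.0005, 36.6055) (73, 36.7965) (73, 45) (54.6583, 45)]
10. shoelace: 146.7124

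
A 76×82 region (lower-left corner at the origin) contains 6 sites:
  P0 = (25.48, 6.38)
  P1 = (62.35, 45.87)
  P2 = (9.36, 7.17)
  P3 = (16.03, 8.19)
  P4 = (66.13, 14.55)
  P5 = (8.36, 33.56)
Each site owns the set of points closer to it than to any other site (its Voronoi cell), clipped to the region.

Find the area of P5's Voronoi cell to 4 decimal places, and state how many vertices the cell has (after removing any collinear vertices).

1. box [0,76]×[0,82]: [(0, 0) (76, 0) (76, 82) (0, 82)]
2. ⊥bis P5·P0 via (16.92,19.97): [(0, 9.3125) (76, 57.183) (76, 82) (0, 82)]  |A|=3705.17
3. ⊥bis P5·P1 via (35.355,39.715): [(0, 9.3125) (36.9765, 32.6031) (25.7138, 82) (0, 82)]  |A|=1978.9569
4. ⊥bis P5·P2 via (8.86,20.365): [(0, 20.0293) (18.1032, 20.7153) (36.9765, 32.6031) (25.7138, 82) (0, 82)]  |A|=1881.9533
5. ⊥bis P5·P3 via (12.195,20.875): [(0, 20.0293) (10.7442, 20.4364) (24.0441, 24.4573) (36.9765, 32.6031) (25.7138, 82) (0, 82)]  |A|=1869.0129
6. ⊥bis P5·P4 via (37.245,24.055): [(0, 20.0293) (10.7442, 20.4364) (24.0441, 24.4573) (36.9765, 32.6031) (25.7138, 82) (0, 82)]  |A|=1869.0129
7. canonical 6-gon: [(0, 20.0293) (10.7442, 20.4364) (24.0441, 24.4573) (36.9765, 32.6031) (25.7138, 82) (0, 82)]
8. shoelace: 1869.0129

Area of P5's cell: 1869.0129 (6 vertices)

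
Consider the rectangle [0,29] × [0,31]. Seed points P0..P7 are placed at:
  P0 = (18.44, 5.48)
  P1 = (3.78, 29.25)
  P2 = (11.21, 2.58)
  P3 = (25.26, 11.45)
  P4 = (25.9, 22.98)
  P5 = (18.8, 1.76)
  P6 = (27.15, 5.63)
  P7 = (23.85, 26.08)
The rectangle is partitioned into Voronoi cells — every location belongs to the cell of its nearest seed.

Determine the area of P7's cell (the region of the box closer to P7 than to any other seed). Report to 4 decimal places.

1. box [0,29]×[0,31]: [(0, 0) (29, 0) (29, 31) (0, 31)]
2. ⊥bis P7·P0 via (21.145,15.78): [(0, 21.3331) (29, 13.7171) (29, 31) (0, 31)]  |A|=390.7716
3. ⊥bis P7·P1 via (13.815,27.665): [(12.3045, 18.1017) (29, 13.7171) (29, 31) (14.3418, 31)]  |A|=238.8064
4. ⊥bis P7·P2 via (17.53,14.33): [(12.3045, 18.1017) (29, 13.7171) (29, 31) (14.3418, 31)]  |A|=238.8064
5. ⊥bis P7·P3 via (24.555,18.765): [(12.3045, 18.1017) (13.7457, 17.7232) (29, 19.1934) (29, 31) (14.3418, 31)]  |A|=197.0378
6. ⊥bis P7·P4 via (24.875,24.53): [(12.3045, 18.1017) (13.7457, 17.7232) (14.7245, 17.8176) (29, 27.2578) (29, 31) (14.3418, 31)]  |A|=139.4759
7. ⊥bis P7·P5 via (21.325,13.92): [(12.3045, 18.1017) (13.7457, 17.7232) (14.7245, 17.8176) (29, 27.2578) (29, 31) (14.3418, 31)]  |A|=139.4759
8. ⊥bis P7·P6 via (25.5,15.855): [(12.3045, 18.1017) (13.7457, 17.7232) (14.7245, 17.8176) (29, 27.2578) (29, 31) (14.3418, 31)]  |A|=139.4759
9. canonical 6-gon: [(12.3045, 18.1017) (13.7457, 17.7232) (14.7245, 17.8176) (29, 27.2578) (29, 31) (14.3418, 31)]
10. shoelace: 139.4759

Area of P7's cell: 139.4759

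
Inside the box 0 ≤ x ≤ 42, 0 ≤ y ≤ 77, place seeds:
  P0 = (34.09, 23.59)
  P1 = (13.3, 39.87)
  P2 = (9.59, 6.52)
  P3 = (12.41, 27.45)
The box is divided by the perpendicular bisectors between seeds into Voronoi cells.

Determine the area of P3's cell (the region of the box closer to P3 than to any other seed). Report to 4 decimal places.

1. box [0,42]×[0,77]: [(0, 0) (42, 0) (42, 77) (0, 77)]
2. ⊥bis P3·P0 via (23.25,25.52): [(0, 0) (18.7063, 0) (32.4157, 77) (0, 77)]  |A|=1968.1981
3. ⊥bis P3·P1 via (12.855,33.66): [(0, 34.5812) (0, 0) (18.7063, 0) (24.5501, 32.8219)]  |A|=731.4739
4. ⊥bis P3·P2 via (11,16.985): [(0, 34.5812) (0, 18.4671) (21.479, 15.5731) (24.5501, 32.8219)]  |A|=387.4888
5. canonical 4-gon: [(0, 34.5812) (0, 18.4671) (21.479, 15.5731) (24.5501, 32.8219)]
6. shoelace: 387.4888

Area of P3's cell: 387.4888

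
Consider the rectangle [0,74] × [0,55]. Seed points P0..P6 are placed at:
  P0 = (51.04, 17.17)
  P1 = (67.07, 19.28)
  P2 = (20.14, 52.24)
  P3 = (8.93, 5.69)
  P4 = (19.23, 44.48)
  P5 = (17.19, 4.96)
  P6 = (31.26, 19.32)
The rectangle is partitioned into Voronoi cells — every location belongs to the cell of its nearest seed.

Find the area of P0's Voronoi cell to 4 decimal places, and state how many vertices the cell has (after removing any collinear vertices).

1. box [0,74]×[0,55]: [(0, 0) (74, 0) (74, 55) (0, 55)]
2. ⊥bis P0·P1 via (59.055,18.225): [(0, 0) (61.4539, 0) (54.2144, 55) (0, 55)]  |A|=3180.8782
3. ⊥bis P0·P2 via (35.59,34.705): [(0, 3.3468) (0, 0) (61.4539, 0) (54.6726, 51.5186)]  |A|=1674.5002
4. ⊥bis P0·P3 via (29.985,11.43): [(25.9543, 26.215) (33.101, 0) (61.4539, 0) (54.6726, 51.5186)]  |A|=1197.1952
5. ⊥bis P0·P4 via (35.135,30.825): [(47.3992, 45.11) (27.2131, 21.5977) (33.101, 0) (61.4539, 0) (54.6726, 51.5186)]  |A|=1135.7944
6. ⊥bis P0·P5 via (34.115,11.065): [(47.3992, 45.11) (29.3978, 24.1425) (38.1062, 0) (61.4539, 0) (54.6726, 51.5186)]  |A|=1044.2907
7. ⊥bis P0·P6 via (41.15,18.245): [(47.3992, 45.11) (43.5875, 40.6703) (39.1668, 0) (61.4539, 0) (54.6726, 51.5186)]  |A|=779.4704
8. canonical 5-gon: [(47.3992, 45.11) (43.5875, 40.6703) (39.1668, 0) (61.4539, 0) (54.6726, 51.5186)]
9. shoelace: 779.4704

Area of P0's cell: 779.4704 (5 vertices)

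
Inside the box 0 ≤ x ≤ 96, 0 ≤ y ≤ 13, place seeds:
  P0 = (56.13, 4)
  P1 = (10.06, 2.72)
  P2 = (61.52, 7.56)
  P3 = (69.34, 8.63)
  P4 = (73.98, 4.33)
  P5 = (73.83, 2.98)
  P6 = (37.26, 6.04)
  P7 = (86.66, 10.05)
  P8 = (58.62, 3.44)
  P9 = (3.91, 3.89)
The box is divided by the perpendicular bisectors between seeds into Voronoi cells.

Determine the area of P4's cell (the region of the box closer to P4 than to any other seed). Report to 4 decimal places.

Area of P4's cell: 62.6938

1. box [0,96]×[0,13]: [(0, 0) (96, 0) (96, 13) (0, 13)]
2. ⊥bis P4·P0 via (65.055,4.165): [(65.132, 0) (96, 0) (96, 13) (64.8917, 13)]  |A|=402.8462
3. ⊥bis P4·P1 via (42.02,3.525): [(65.132, 0) (96, 0) (96, 13) (64.8917, 13)]  |A|=402.8462
4. ⊥bis P4·P2 via (67.75,5.945): [(66.2089, 0) (96, 0) (96, 13) (69.5789, 13)]  |A|=365.3797
5. ⊥bis P4·P3 via (71.66,6.48): [(66.4241, 0.83) (66.2089, 0) (96, 0) (96, 13) (77.7022, 13)]  |A|=315.9491
6. ⊥bis P4·P5 via (73.905,3.655): [(69.496, 4.1449) (96, 1.2) (96, 13) (77.7022, 13)]  |A|=237.388
7. ⊥bis P4·P6 via (55.62,5.185): [(69.496, 4.1449) (96, 1.2) (96, 13) (77.7022, 13)]  |A|=237.388
8. ⊥bis P4·P7 via (80.32,7.19): [(77.7001, 12.9977) (69.496, 4.1449) (82.3373, 2.7181)]  |A|=62.6938
9. ⊥bis P4·P8 via (66.3,3.885): [(77.7001, 12.9977) (69.496, 4.1449) (82.3373, 2.7181)]  |A|=62.6938
10. ⊥bis P4·P9 via (38.945,4.11): [(77.7001, 12.9977) (69.496, 4.1449) (82.3373, 2.7181)]  |A|=62.6938
11. canonical 3-gon: [(77.7001, 12.9977) (69.496, 4.1449) (82.3373, 2.7181)]
12. shoelace: 62.6938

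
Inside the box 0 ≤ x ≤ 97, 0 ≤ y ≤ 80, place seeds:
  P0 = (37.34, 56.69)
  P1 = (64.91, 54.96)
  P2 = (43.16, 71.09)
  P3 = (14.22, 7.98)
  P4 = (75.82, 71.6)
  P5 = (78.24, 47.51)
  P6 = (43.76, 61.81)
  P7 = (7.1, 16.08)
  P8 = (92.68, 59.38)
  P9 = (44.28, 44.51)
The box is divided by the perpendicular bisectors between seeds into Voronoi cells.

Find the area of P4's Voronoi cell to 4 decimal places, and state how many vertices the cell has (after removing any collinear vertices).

1. box [0,97]×[0,80]: [(0, 0) (97, 0) (97, 80) (0, 80)]
2. ⊥bis P4·P0 via (56.58,64.145): [(81.4345, 0) (97, 0) (97, 80) (50.4366, 80)]  |A|=2485.1552
3. ⊥bis P4·P1 via (70.365,63.28): [(52.3346, 75.1016) (97, 45.8168) (97, 80) (50.4366, 80)]  |A|=877.4462
4. ⊥bis P4·P2 via (59.49,71.345): [(59.5047, 70.4005) (97, 45.8168) (97, 80) (59.3548, 80)]  |A|=821.5411
5. ⊥bis P4·P3 via (45.02,39.79): [(59.5047, 70.4005) (97, 45.8168) (97, 80) (59.3548, 80)]  |A|=821.5411
6. ⊥bis P4·P5 via (77.03,59.555): [(59.5047, 70.4005) (76.1771, 59.4693) (97, 61.5611) (97, 80) (59.3548, 80)]  |A|=657.6196
7. ⊥bis P4·P6 via (59.79,66.705): [(59.5047, 70.4005) (76.1771, 59.4693) (97, 61.5611) (97, 80) (59.3548, 80)]  |A|=657.6196
8. ⊥bis P4·P7 via (41.46,43.84): [(59.5047, 70.4005) (76.1771, 59.4693) (97, 61.5611) (97, 80) (59.3548, 80)]  |A|=657.6196
9. ⊥bis P4·P8 via (84.25,65.49): [(59.5047, 70.4005) (76.1771, 59.4693) (80.1775, 59.8712) (94.7667, 80) (59.3548, 80)]  |A|=480.0494
10. ⊥bis P4·P9 via (60.05,58.055): [(59.5047, 70.4005) (76.1771, 59.4693) (80.1775, 59.8712) (94.7667, 80) (59.3548, 80)]  |A|=480.0494
11. canonical 5-gon: [(59.5047, 70.4005) (76.1771, 59.4693) (80.1775, 59.8712) (94.7667, 80) (59.3548, 80)]
12. shoelace: 480.0494

Area of P4's cell: 480.0494 (5 vertices)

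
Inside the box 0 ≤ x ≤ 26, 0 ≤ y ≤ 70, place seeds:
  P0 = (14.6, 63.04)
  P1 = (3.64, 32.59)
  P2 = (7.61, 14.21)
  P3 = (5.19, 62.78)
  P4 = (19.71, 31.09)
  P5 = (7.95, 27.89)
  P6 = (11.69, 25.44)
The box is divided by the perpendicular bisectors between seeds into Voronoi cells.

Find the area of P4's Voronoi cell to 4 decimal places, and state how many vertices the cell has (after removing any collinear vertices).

1. box [0,26]×[0,70]: [(0, 0) (26, 0) (26, 70) (0, 70)]
2. ⊥bis P4·P0 via (17.155,47.065): [(0, 44.3213) (0, 0) (26, 0) (26, 48.4796)]  |A|=1206.412
3. ⊥bis P4·P1 via (11.675,31.84): [(13.0346, 46.406) (8.703, 0) (26, 0) (26, 48.4796)]  |A|=715.6209
4. ⊥bis P4·P2 via (13.66,22.65): [(13.0346, 46.406) (10.9955, 24.56) (26, 13.8044) (26, 48.4796)]  |A|=399.6496
5. ⊥bis P4·P3 via (12.45,46.935): [(13.0346, 46.406) (10.9955, 24.56) (26, 13.8044) (26, 48.4796)]  |A|=399.6496
6. ⊥bis P4·P5 via (13.83,29.49): [(13.0346, 46.406) (12.0621, 35.9871) (16.1834, 20.8411) (26, 13.8044) (26, 48.4796)]  |A|=368.0248
7. ⊥bis P4·P6 via (15.7,28.265): [(13.0346, 46.406) (12.0621, 35.9871) (13.1963, 31.819) (25.7724, 13.9675) (26, 13.8044) (26, 48.4796)]  |A|=325.658
8. canonical 6-gon: [(13.0346, 46.406) (12.0621, 35.9871) (13.1963, 31.819) (25.7724, 13.9675) (26, 13.8044) (26, 48.4796)]
9. shoelace: 325.658

Area of P4's cell: 325.6580 (6 vertices)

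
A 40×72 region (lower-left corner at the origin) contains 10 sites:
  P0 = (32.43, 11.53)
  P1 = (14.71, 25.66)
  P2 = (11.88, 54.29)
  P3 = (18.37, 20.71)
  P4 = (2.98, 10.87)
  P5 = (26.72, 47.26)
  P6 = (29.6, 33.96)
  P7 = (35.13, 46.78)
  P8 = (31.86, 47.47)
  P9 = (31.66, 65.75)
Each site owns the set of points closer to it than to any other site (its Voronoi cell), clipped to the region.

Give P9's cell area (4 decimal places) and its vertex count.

Area of P9's cell: 312.6716 (6 vertices)

1. box [0,40]×[0,72]: [(0, 0) (40, 0) (40, 72) (0, 72)]
2. ⊥bis P9·P0 via (32.045,38.64): [(0, 38.1849) (40, 38.753) (40, 72) (0, 72)]  |A|=1341.2422
3. ⊥bis P9·P1 via (23.185,45.705): [(0, 55.5076) (39.64, 38.7479) (40, 38.753) (40, 72) (0, 72)]  |A|=997.9071
4. ⊥bis P9·P2 via (21.77,60.02): [(32.2954, 41.8531) (39.64, 38.7479) (40, 38.753) (40, 72) (14.8291, 72)]  |A|=508.0671
5. ⊥bis P9·P3 via (25.015,43.23): [(32.2954, 41.8531) (38.3346, 39.2998) (40, 38.8084) (40, 72) (14.8291, 72)]  |A|=507.9183
6. ⊥bis P9·P4 via (17.32,38.31): [(32.2954, 41.8531) (38.3346, 39.2998) (40, 38.8084) (40, 72) (14.8291, 72)]  |A|=507.9183
7. ⊥bis P9·P5 via (29.19,56.505): [(22.8206, 58.2067) (40, 53.6169) (40, 72) (14.8291, 72)]  |A|=331.5003
8. ⊥bis P9·P6 via (30.63,49.855): [(22.8206, 58.2067) (40, 53.6169) (40, 72) (14.8291, 72)]  |A|=331.5003
9. ⊥bis P9·P7 via (33.395,56.265): [(22.8206, 58.2067) (31.4322, 55.906) (40, 57.4732) (40, 72) (14.8291, 72)]  |A|=314.9802
10. ⊥bis P9·P8 via (31.76,56.61): [(22.8206, 58.2067) (28.9136, 56.5789) (35.5051, 56.651) (40, 57.4732) (40, 72) (14.8291, 72)]  |A|=312.6716
11. canonical 6-gon: [(22.8206, 58.2067) (28.9136, 56.5789) (35.5051, 56.651) (40, 57.4732) (40, 72) (14.8291, 72)]
12. shoelace: 312.6716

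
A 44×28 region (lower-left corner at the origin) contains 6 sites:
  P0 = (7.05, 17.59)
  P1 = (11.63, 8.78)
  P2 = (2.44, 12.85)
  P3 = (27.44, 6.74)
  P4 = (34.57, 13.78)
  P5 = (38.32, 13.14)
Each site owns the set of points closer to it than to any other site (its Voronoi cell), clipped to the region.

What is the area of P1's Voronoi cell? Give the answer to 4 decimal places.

Area of P1's cell: 220.0231

1. box [0,44]×[0,28]: [(0, 0) (44, 0) (44, 28) (0, 28)]
2. ⊥bis P1·P0 via (9.34,13.185): [(0, 8.3295) (0, 0) (44, 0) (44, 28) (37.8378, 28)]  |A|=859.8548
3. ⊥bis P1·P2 via (7.035,10.815): [(7.7091, 12.3372) (2.2453, 0) (44, 0) (44, 28) (37.8378, 28)]  |A|=813.8978
4. ⊥bis P1·P3 via (19.535,7.76): [(21.0184, 19.2562) (7.7091, 12.3372) (2.2453, 0) (18.5337, 0)]  |A|=220.0231
5. ⊥bis P1·P4 via (23.1,11.28): [(21.0184, 19.2562) (7.7091, 12.3372) (2.2453, 0) (18.5337, 0)]  |A|=220.0231
6. ⊥bis P1·P5 via (24.975,10.96): [(21.0184, 19.2562) (7.7091, 12.3372) (2.2453, 0) (18.5337, 0)]  |A|=220.0231
7. canonical 4-gon: [(21.0184, 19.2562) (7.7091, 12.3372) (2.2453, 0) (18.5337, 0)]
8. shoelace: 220.0231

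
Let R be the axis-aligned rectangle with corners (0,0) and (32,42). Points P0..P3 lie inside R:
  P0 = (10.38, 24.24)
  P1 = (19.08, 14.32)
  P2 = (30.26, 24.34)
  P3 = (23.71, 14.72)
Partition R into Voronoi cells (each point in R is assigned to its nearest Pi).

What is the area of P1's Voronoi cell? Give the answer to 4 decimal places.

1. box [0,32]×[0,42]: [(0, 0) (32, 0) (32, 42) (0, 42)]
2. ⊥bis P1·P0 via (14.73,19.28): [(0, 6.3616) (0, 0) (32, 0) (32, 34.4261)]  |A|=652.6019
3. ⊥bis P1·P2 via (24.67,19.33): [(20.3205, 24.183) (0, 6.3616) (0, 0) (32, 0) (32, 11.1514)]  |A|=516.6842
4. ⊥bis P1·P3 via (21.395,14.52): [(20.5857, 23.8871) (20.3205, 24.183) (0, 6.3616) (0, 0) (22.6494, 0)]  |A|=341.3628
5. canonical 5-gon: [(20.5857, 23.8871) (20.3205, 24.183) (0, 6.3616) (0, 0) (22.6494, 0)]
6. shoelace: 341.3628

Area of P1's cell: 341.3628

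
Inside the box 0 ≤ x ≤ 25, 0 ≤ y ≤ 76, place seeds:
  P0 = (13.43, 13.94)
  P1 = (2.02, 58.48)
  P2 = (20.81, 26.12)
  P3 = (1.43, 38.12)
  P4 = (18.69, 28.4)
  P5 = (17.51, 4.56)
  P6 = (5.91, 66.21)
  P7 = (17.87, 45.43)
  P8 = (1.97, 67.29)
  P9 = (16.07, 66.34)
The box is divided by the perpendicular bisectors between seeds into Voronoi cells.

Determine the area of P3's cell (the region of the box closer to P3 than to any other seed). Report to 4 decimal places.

1. box [0,25]×[0,76]: [(0, 0) (25, 0) (25, 76) (0, 76)]
2. ⊥bis P3·P0 via (7.43,26.03): [(0, 22.3427) (25, 34.7496) (25, 76) (0, 76)]  |A|=1186.3468
3. ⊥bis P3·P1 via (1.725,48.3): [(0, 48.35) (0, 22.3427) (25, 34.7496) (25, 47.6255)]  |A|=486.0407
4. ⊥bis P3·P2 via (11.12,32.12): [(20.7964, 47.7473) (0, 48.35) (0, 22.3427) (7.3132, 25.972)]  |A|=325.585
5. ⊥bis P3·P4 via (10.06,33.26): [(18.26, 47.8208) (0, 48.35) (0, 22.3427) (5.4292, 25.0371)]  |A|=282.0102
6. ⊥bis P3·P5 via (9.47,21.34): [(18.26, 47.8208) (0, 48.35) (0, 22.3427) (5.4292, 25.0371)]  |A|=282.0102
7. ⊥bis P3·P6 via (3.67,52.165): [(18.26, 47.8208) (0, 48.35) (0, 22.3427) (5.4292, 25.0371)]  |A|=282.0102
8. ⊥bis P3·P7 via (9.65,41.775): [(11.9466, 36.61) (6.8143, 48.1525) (0, 48.35) (0, 22.3427) (5.4292, 25.0371)]  |A|=216.8054
9. ⊥bis P3·P8 via (1.7,52.705): [(11.9466, 36.61) (6.8143, 48.1525) (0, 48.35) (0, 22.3427) (5.4292, 25.0371)]  |A|=216.8054
10. ⊥bis P3·P9 via (8.75,52.23): [(11.9466, 36.61) (6.8143, 48.1525) (0, 48.35) (0, 22.3427) (5.4292, 25.0371)]  |A|=216.8054
11. canonical 5-gon: [(11.9466, 36.61) (6.8143, 48.1525) (0, 48.35) (0, 22.3427) (5.4292, 25.0371)]
12. shoelace: 216.8054

Area of P3's cell: 216.8054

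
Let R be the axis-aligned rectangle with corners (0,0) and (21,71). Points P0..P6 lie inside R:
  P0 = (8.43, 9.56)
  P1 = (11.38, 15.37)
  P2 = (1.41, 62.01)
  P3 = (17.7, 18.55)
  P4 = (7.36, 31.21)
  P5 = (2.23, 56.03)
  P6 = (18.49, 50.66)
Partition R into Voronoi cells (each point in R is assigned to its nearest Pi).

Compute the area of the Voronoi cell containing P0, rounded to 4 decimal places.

Area of P0's cell: 254.5427

1. box [0,21]×[0,71]: [(0, 0) (21, 0) (21, 71) (0, 71)]
2. ⊥bis P0·P1 via (9.905,12.465): [(0, 17.4942) (0, 0) (21, 0) (21, 6.8316)]  |A|=255.4207
3. ⊥bis P0·P2 via (4.92,35.785): [(0, 17.4942) (0, 0) (21, 0) (21, 6.8316)]  |A|=255.4207
4. ⊥bis P0·P3 via (13.065,14.055): [(19.1683, 7.7616) (0, 17.4942) (0, 0) (21, 0) (21, 5.8729)]  |A|=254.5427
5. ⊥bis P0·P4 via (7.895,20.385): [(19.1683, 7.7616) (0, 17.4942) (0, 0) (21, 0) (21, 5.8729)]  |A|=254.5427
6. ⊥bis P0·P5 via (5.33,32.795): [(19.1683, 7.7616) (0, 17.4942) (0, 0) (21, 0) (21, 5.8729)]  |A|=254.5427
7. ⊥bis P0·P6 via (13.46,30.11): [(19.1683, 7.7616) (0, 17.4942) (0, 0) (21, 0) (21, 5.8729)]  |A|=254.5427
8. canonical 5-gon: [(19.1683, 7.7616) (0, 17.4942) (0, 0) (21, 0) (21, 5.8729)]
9. shoelace: 254.5427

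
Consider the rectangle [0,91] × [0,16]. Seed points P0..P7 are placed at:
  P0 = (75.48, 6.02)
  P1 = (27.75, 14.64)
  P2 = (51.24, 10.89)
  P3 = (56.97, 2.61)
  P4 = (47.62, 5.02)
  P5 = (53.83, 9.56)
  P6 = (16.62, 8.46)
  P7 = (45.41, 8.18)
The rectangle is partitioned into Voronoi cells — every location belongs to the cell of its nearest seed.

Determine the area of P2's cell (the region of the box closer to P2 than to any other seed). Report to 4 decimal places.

1. box [0,91]×[0,16]: [(0, 0) (91, 0) (91, 16) (0, 16)]
2. ⊥bis P2·P0 via (63.36,8.455): [(0, 0) (61.6613, 0) (64.8758, 16) (0, 16)]  |A|=1012.2974
3. ⊥bis P2·P1 via (39.495,12.765): [(37.4572, 0) (61.6613, 0) (64.8758, 16) (40.0114, 16)]  |A|=392.5485
4. ⊥bis P2·P3 via (54.105,6.75): [(37.4572, 0) (44.3511, 0) (64.4567, 13.9137) (64.8758, 16) (40.0114, 16)]  |A|=272.124
5. ⊥bis P2·P4 via (49.43,7.955): [(39.6864, 13.9638) (52.8228, 5.8627) (64.4567, 13.9137) (64.8758, 16) (40.0114, 16)]  |A|=151.1686
6. ⊥bis P2·P5 via (52.535,10.225): [(39.6864, 13.9638) (50.9029, 7.0467) (55.5005, 16) (40.0114, 16)]  |A|=81.883
7. ⊥bis P2·P6 via (33.93,9.675): [(39.6864, 13.9638) (50.9029, 7.0467) (55.5005, 16) (40.0114, 16)]  |A|=81.883
8. ⊥bis P2·P7 via (48.325,9.535): [(48.9105, 8.2754) (50.9029, 7.0467) (55.5005, 16) (45.3198, 16)]  |A|=51.0648
9. canonical 4-gon: [(48.9105, 8.2754) (50.9029, 7.0467) (55.5005, 16) (45.3198, 16)]
10. shoelace: 51.0648

Area of P2's cell: 51.0648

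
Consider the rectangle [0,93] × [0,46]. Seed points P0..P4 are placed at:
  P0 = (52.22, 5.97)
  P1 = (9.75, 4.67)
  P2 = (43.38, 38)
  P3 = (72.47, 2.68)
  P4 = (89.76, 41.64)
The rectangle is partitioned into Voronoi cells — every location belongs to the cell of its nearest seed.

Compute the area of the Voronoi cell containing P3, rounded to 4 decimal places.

1. box [0,93]×[0,46]: [(0, 0) (93, 0) (93, 46) (0, 46)]
2. ⊥bis P3·P0 via (62.345,4.325): [(61.6423, 0) (93, 0) (93, 46) (69.1159, 46)]  |A|=1270.5609
3. ⊥bis P3·P1 via (41.11,3.675): [(61.6423, 0) (93, 0) (93, 46) (69.1159, 46)]  |A|=1270.5609
4. ⊥bis P3·P2 via (57.925,20.34): [(66.0317, 27.0168) (61.6423, 0) (93, 0) (93, 46) (89.0804, 46)]  |A|=1081.0656
5. ⊥bis P3·P4 via (81.115,22.16): [(67.4811, 28.2106) (66.0317, 27.0168) (61.6423, 0) (93, 0) (93, 16.8856)]  |A|=674.7185
6. canonical 5-gon: [(67.4811, 28.2106) (66.0317, 27.0168) (61.6423, 0) (93, 0) (93, 16.8856)]
7. shoelace: 674.7185

Area of P3's cell: 674.7185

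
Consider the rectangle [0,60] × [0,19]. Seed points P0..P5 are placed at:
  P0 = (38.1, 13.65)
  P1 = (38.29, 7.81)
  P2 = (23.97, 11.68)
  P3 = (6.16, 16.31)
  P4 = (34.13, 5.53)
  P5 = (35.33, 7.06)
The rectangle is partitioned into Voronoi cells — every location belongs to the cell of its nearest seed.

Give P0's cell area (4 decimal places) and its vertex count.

1. box [0,60]×[0,19]: [(0, 0) (60, 0) (60, 19) (0, 19)]
2. ⊥bis P0·P1 via (38.195,10.73): [(0, 9.4874) (60, 11.4394) (60, 19) (0, 19)]  |A|=512.1971
3. ⊥bis P0·P2 via (31.035,12.665): [(31.3359, 10.5068) (60, 11.4394) (60, 19) (30.1518, 19)]  |A|=235.1116
4. ⊥bis P0·P3 via (22.13,14.98): [(31.3359, 10.5068) (60, 11.4394) (60, 19) (30.1518, 19)]  |A|=235.1116
5. ⊥bis P0·P4 via (36.115,9.59): [(31.1235, 12.0304) (34.0586, 10.5954) (60, 11.4394) (60, 19) (30.1518, 19)]  |A|=233.0281
6. ⊥bis P0·P5 via (36.715,10.355): [(31.0235, 12.7473) (35.9933, 10.6584) (60, 11.4394) (60, 19) (30.1518, 19)]  |A|=229.8706
7. canonical 5-gon: [(31.0235, 12.7473) (35.9933, 10.6584) (60, 11.4394) (60, 19) (30.1518, 19)]
8. shoelace: 229.8706

Area of P0's cell: 229.8706 (5 vertices)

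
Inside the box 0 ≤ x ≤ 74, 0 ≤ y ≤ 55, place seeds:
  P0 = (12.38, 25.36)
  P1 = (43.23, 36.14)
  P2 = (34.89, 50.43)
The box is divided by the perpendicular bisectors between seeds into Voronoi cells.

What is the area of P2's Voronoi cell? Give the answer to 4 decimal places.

Area of P2's cell: 526.2352

1. box [0,74]×[0,55]: [(0, 0) (74, 0) (74, 55) (0, 55)]
2. ⊥bis P2·P0 via (23.635,37.895): [(65.8397, 0) (74, 0) (74, 55) (4.5847, 55)]  |A|=2133.3293
3. ⊥bis P2·P1 via (39.06,43.285): [(26.0733, 35.7057) (59.1328, 55) (4.5847, 55)]  |A|=526.2352
4. canonical 3-gon: [(26.0733, 35.7057) (59.1328, 55) (4.5847, 55)]
5. shoelace: 526.2352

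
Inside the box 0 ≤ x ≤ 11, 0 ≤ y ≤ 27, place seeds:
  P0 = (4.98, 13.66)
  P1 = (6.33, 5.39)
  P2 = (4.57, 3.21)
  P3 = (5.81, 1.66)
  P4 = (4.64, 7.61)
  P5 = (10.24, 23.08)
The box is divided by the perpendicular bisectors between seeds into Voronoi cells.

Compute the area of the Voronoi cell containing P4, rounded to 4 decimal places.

1. box [0,11]×[0,27]: [(0, 0) (11, 0) (11, 27) (0, 27)]
2. ⊥bis P4·P0 via (4.81,10.635): [(0, 10.9053) (0, 0) (11, 0) (11, 10.2871)]  |A|=116.5585
3. ⊥bis P4·P1 via (5.485,6.5): [(10.4969, 10.3154) (0, 10.9053) (0, 2.3245)]  |A|=45.0363
4. ⊥bis P4·P2 via (4.605,5.41): [(4.0645, 5.4186) (10.4969, 10.3154) (0, 10.9053) (0, 5.4833)]  |A|=38.6169
5. ⊥bis P4·P3 via (5.225,4.635): [(4.0645, 5.4186) (10.4969, 10.3154) (0, 10.9053) (0, 5.4833)]  |A|=38.6169
6. ⊥bis P4·P5 via (7.44,15.345): [(4.0645, 5.4186) (10.4969, 10.3154) (0, 10.9053) (0, 5.4833)]  |A|=38.6169
7. canonical 4-gon: [(4.0645, 5.4186) (10.4969, 10.3154) (0, 10.9053) (0, 5.4833)]
8. shoelace: 38.6169

Area of P4's cell: 38.6169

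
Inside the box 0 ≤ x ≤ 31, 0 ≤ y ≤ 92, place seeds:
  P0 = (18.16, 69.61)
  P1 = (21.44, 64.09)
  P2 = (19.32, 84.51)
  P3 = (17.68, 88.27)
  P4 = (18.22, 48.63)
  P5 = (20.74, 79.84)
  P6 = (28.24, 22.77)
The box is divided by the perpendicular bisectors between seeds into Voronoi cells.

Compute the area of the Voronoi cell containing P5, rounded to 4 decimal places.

Area of P5's cell: 168.0752

1. box [0,31]×[0,92]: [(0, 0) (31, 0) (31, 92) (0, 92)]
2. ⊥bis P5·P0 via (19.45,74.725): [(0, 79.6303) (31, 71.8121) (31, 92) (0, 92)]  |A|=504.6432
3. ⊥bis P5·P1 via (21.09,71.965): [(0, 79.6303) (28.9998, 72.3165) (31, 72.4054) (31, 92) (0, 92)]  |A|=504.0498
4. ⊥bis P5·P2 via (20.03,82.175): [(6.3742, 78.0227) (28.9998, 72.3165) (31, 72.4054) (31, 85.5106)]  |A|=168.0752
5. ⊥bis P5·P3 via (19.21,84.055): [(6.3742, 78.0227) (28.9998, 72.3165) (31, 72.4054) (31, 85.5106)]  |A|=168.0752
6. ⊥bis P5·P4 via (19.48,64.235): [(6.3742, 78.0227) (28.9998, 72.3165) (31, 72.4054) (31, 85.5106)]  |A|=168.0752
7. ⊥bis P5·P6 via (24.49,51.305): [(6.3742, 78.0227) (28.9998, 72.3165) (31, 72.4054) (31, 85.5106)]  |A|=168.0752
8. canonical 4-gon: [(6.3742, 78.0227) (28.9998, 72.3165) (31, 72.4054) (31, 85.5106)]
9. shoelace: 168.0752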